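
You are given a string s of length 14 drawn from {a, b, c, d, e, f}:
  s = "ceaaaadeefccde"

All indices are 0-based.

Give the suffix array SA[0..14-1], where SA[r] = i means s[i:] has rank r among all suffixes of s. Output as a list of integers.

rank | idx | suffix
   0 |   2 | aaaadeefccde
   1 |   3 | aaadeefccde
   2 |   4 | aadeefccde
   3 |   5 | adeefccde
   4 |  10 | ccde
   5 |  11 | cde
   6 |   0 | ceaaaadeefccde
   7 |  12 | de
   8 |   6 | deefccde
   9 |  13 | e
  10 |   1 | eaaaadeefccde
  11 |   7 | eefccde
  12 |   8 | efccde
  13 |   9 | fccde

[2, 3, 4, 5, 10, 11, 0, 12, 6, 13, 1, 7, 8, 9]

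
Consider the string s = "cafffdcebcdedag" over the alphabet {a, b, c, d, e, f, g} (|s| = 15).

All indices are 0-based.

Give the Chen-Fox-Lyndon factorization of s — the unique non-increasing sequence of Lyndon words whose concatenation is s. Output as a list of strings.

emit factor 1: 'c' (i=0, period=1)
emit factor 2: 'afffdcebcdedag' (i=1, period=14)

["c", "afffdcebcdedag"]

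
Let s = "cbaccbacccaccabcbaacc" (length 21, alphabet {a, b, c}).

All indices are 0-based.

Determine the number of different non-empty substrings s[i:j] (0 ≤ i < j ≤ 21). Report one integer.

sorted suffixes:
  #0 SA[0]=17  'aacc'
  #1 SA[1]=13  'abcbaacc'
  #2 SA[2]=18  'acc'
  #3 SA[3]=10  'accabcbaacc'
  #4 SA[4]=2  'accbacccaccabcbaacc'
  #5 SA[5]=6  'acccaccabcbaacc'
  #6 SA[6]=16  'baacc'
  #7 SA[7]=1  'baccbacccaccabcbaacc'
  #8 SA[8]=5  'bacccaccabcbaacc'
  #9 SA[9]=14  'bcbaacc'
  #10 SA[10]=20  'c'
  #11 SA[11]=12  'cabcbaacc'
  #12 SA[12]=9  'caccabcbaacc'
  #13 SA[13]=15  'cbaacc'
  #14 SA[14]=0  'cbaccbacccaccabcbaacc'
  #15 SA[15]=4  'cbacccaccabcbaacc'
  #16 SA[16]=19  'cc'
  #17 SA[17]=11  'ccabcbaacc'
  #18 SA[18]=8  'ccaccabcbaacc'
  #19 SA[19]=3  'ccbacccaccabcbaacc'
  #20 SA[20]=7  'cccaccabcbaacc'

SA = [17, 13, 18, 10, 2, 6, 16, 1, 5, 14, 20, 12, 9, 15, 0, 4, 19, 11, 8, 3, 7]
[i] adj suffixes → lcp
  [1] 17/13 → 1 ('a')
  [2] 13/18 → 1 ('a')
  [3] 18/10 → 3 ('acc')
  [4] 10/2 → 3 ('acc')
  [5] 2/6 → 3 ('acc')
  [6] 6/16 → 0 ('')
  [7] 16/1 → 2 ('ba')
  [8] 1/5 → 4 ('bacc')
  [9] 5/14 → 1 ('b')
  [10] 14/20 → 0 ('')
  [11] 20/12 → 1 ('c')
  [12] 12/9 → 2 ('ca')
  [13] 9/15 → 1 ('c')
  [14] 15/0 → 3 ('cba')
  [15] 0/4 → 5 ('cbacc')
  [16] 4/19 → 1 ('c')
  [17] 19/11 → 2 ('cc')
  [18] 11/8 → 3 ('cca')
  [19] 8/3 → 2 ('cc')
  [20] 3/7 → 2 ('cc')

n(n+1)/2 = 21·22/2 = 231
Σ LCP = 0 + 1 + 1 + 3 + 3 + 3 + 0 + 2 + 4 + 1 + 0 + 1 + 2 + 1 + 3 + 5 + 1 + 2 + 3 + 2 + 2 = 40
distinct = 231 − 40 = 191

191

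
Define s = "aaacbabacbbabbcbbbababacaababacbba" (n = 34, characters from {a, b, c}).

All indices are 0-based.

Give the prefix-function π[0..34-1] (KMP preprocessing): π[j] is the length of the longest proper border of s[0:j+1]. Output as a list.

π[0] = 0
j=1 s[j]='a': π[1]=1 (border 'a')
j=2 s[j]='a': π[2]=2 (border 'aa')
j=3 s[j]='c': k: 2→1→0; π[3]=0 (border '')
j=4 s[j]='b': π[4]=0 (border '')
j=5 s[j]='a': π[5]=1 (border 'a')
j=6 s[j]='b': k: 1→0; π[6]=0 (border '')
j=7 s[j]='a': π[7]=1 (border 'a')
j=8 s[j]='c': k: 1→0; π[8]=0 (border '')
j=9 s[j]='b': π[9]=0 (border '')
j=10 s[j]='b': π[10]=0 (border '')
j=11 s[j]='a': π[11]=1 (border 'a')
j=12 s[j]='b': k: 1→0; π[12]=0 (border '')
j=13 s[j]='b': π[13]=0 (border '')
j=14 s[j]='c': π[14]=0 (border '')
j=15 s[j]='b': π[15]=0 (border '')
j=16 s[j]='b': π[16]=0 (border '')
j=17 s[j]='b': π[17]=0 (border '')
j=18 s[j]='a': π[18]=1 (border 'a')
j=19 s[j]='b': k: 1→0; π[19]=0 (border '')
j=20 s[j]='a': π[20]=1 (border 'a')
j=21 s[j]='b': k: 1→0; π[21]=0 (border '')
j=22 s[j]='a': π[22]=1 (border 'a')
j=23 s[j]='c': k: 1→0; π[23]=0 (border '')
j=24 s[j]='a': π[24]=1 (border 'a')
j=25 s[j]='a': π[25]=2 (border 'aa')
j=26 s[j]='b': k: 2→1→0; π[26]=0 (border '')
j=27 s[j]='a': π[27]=1 (border 'a')
j=28 s[j]='b': k: 1→0; π[28]=0 (border '')
j=29 s[j]='a': π[29]=1 (border 'a')
j=30 s[j]='c': k: 1→0; π[30]=0 (border '')
j=31 s[j]='b': π[31]=0 (border '')
j=32 s[j]='b': π[32]=0 (border '')
j=33 s[j]='a': π[33]=1 (border 'a')

[0, 1, 2, 0, 0, 1, 0, 1, 0, 0, 0, 1, 0, 0, 0, 0, 0, 0, 1, 0, 1, 0, 1, 0, 1, 2, 0, 1, 0, 1, 0, 0, 0, 1]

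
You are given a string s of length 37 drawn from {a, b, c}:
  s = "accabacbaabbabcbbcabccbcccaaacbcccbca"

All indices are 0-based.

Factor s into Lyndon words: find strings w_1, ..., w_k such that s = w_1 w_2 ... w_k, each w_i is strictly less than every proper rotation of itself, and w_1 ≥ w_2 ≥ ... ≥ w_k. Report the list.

emit factor 1: 'acc' (i=0, period=3)
emit factor 2: 'abacb' (i=3, period=5)
emit factor 3: 'aabbabcbbcabccbccc' (i=8, period=18)
emit factor 4: 'aaacbcccbc' (i=26, period=10)
emit factor 5: 'a' (i=36, period=1)

["acc", "abacb", "aabbabcbbcabccbccc", "aaacbcccbc", "a"]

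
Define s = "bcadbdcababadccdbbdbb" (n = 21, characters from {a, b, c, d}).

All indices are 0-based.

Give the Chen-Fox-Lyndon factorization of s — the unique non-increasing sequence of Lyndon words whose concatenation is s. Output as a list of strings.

["bc", "adbdc", "ababadccdbbdbb"]

emit factor 1: 'bc' (i=0, period=2)
emit factor 2: 'adbdc' (i=2, period=5)
emit factor 3: 'ababadccdbbdbb' (i=7, period=14)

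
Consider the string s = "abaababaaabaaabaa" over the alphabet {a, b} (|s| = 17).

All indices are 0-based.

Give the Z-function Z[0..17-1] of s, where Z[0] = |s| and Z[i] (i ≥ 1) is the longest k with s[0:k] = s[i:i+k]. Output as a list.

[17, 0, 1, 3, 0, 4, 0, 1, 1, 4, 0, 1, 1, 4, 0, 1, 1]

Z[0]=17
i=1: fresh scan; Z[1]=0
i=2: fresh scan; Z[2]=1 grow→box=[2,3)
i=3: fresh scan; Z[3]=3 grow→box=[3,6)
i=4: min(r-i=2, Z[1]=0)=0; Z[4]=0
i=5: min(r-i=1, Z[2]=1)=1; Z[5]=4 grow→box=[5,9)
i=6: min(r-i=3, Z[1]=0)=0; Z[6]=0
i=7: min(r-i=2, Z[2]=1)=1; Z[7]=1
i=8: min(r-i=1, Z[3]=3)=1; Z[8]=1
i=9: fresh scan; Z[9]=4 grow→box=[9,13)
i=10: min(r-i=3, Z[1]=0)=0; Z[10]=0
i=11: min(r-i=2, Z[2]=1)=1; Z[11]=1
i=12: min(r-i=1, Z[3]=3)=1; Z[12]=1
i=13: fresh scan; Z[13]=4 grow→box=[13,17)
i=14: min(r-i=3, Z[1]=0)=0; Z[14]=0
i=15: min(r-i=2, Z[2]=1)=1; Z[15]=1
i=16: min(r-i=1, Z[3]=3)=1; Z[16]=1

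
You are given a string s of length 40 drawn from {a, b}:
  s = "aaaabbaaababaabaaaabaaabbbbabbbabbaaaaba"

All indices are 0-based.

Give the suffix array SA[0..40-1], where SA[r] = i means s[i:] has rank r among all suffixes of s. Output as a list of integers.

[39, 34, 15, 0, 35, 16, 6, 1, 20, 36, 12, 17, 7, 2, 21, 37, 13, 18, 10, 8, 31, 3, 27, 22, 38, 33, 14, 5, 19, 11, 9, 30, 26, 32, 4, 29, 25, 28, 24, 23]

rank→(start, suffix):
  0 → (39, 'a')
  1 → (34, 'aaaaba')
  2 → (15, 'aaaabaaabbbbabbbabbaaaaba')
  3 → (0, 'aaaabbaaababaabaaaabaaabbbbabbbabbaaaaba')
  4 → (35, 'aaaba')
  5 → (16, 'aaabaaabbbbabbbabbaaaaba')
  6 → (6, 'aaababaabaaaabaaabbbbabbbabbaaaaba')
  7 → (1, 'aaabbaaababaabaaaabaaabbbbabbbabbaaaaba')
  8 → (20, 'aaabbbbabbbabbaaaaba')
  9 → (36, 'aaba')
  10 → (12, 'aabaaaabaaabbbbabbbabbaaaaba')
  11 → (17, 'aabaaabbbbabbbabbaaaaba')
  12 → (7, 'aababaabaaaabaaabbbbabbbabbaaaaba')
  13 → (2, 'aabbaaababaabaaaabaaabbbbabbbabbaaaaba')
  14 → (21, 'aabbbbabbbabbaaaaba')
  15 → (37, 'aba')
  16 → (13, 'abaaaabaaabbbbabbbabbaaaaba')
  17 → (18, 'abaaabbbbabbbabbaaaaba')
  18 → (10, 'abaabaaaabaaabbbbabbbabbaaaaba')
  19 → (8, 'ababaabaaaabaaabbbbabbbabbaaaaba')
  20 → (31, 'abbaaaaba')
  21 → (3, 'abbaaababaabaaaabaaabbbbabbbabbaaaaba')
  22 → (27, 'abbbabbaaaaba')
  23 → (22, 'abbbbabbbabbaaaaba')
  24 → (38, 'ba')
  25 → (33, 'baaaaba')
  26 → (14, 'baaaabaaabbbbabbbabbaaaaba')
  27 → (5, 'baaababaabaaaabaaabbbbabbbabbaaaaba')
  28 → (19, 'baaabbbbabbbabbaaaaba')
  29 → (11, 'baabaaaabaaabbbbabbbabbaaaaba')
  30 → (9, 'babaabaaaabaaabbbbabbbabbaaaaba')
  31 → (30, 'babbaaaaba')
  32 → (26, 'babbbabbaaaaba')
  33 → (32, 'bbaaaaba')
  34 → (4, 'bbaaababaabaaaabaaabbbbabbbabbaaaaba')
  35 → (29, 'bbabbaaaaba')
  36 → (25, 'bbabbbabbaaaaba')
  37 → (28, 'bbbabbaaaaba')
  38 → (24, 'bbbabbbabbaaaaba')
  39 → (23, 'bbbbabbbabbaaaaba')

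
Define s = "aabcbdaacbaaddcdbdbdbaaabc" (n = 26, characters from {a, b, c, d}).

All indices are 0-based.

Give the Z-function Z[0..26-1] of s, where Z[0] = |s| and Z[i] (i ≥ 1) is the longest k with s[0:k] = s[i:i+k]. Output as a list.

[26, 1, 0, 0, 0, 0, 2, 1, 0, 0, 2, 1, 0, 0, 0, 0, 0, 0, 0, 0, 0, 2, 4, 1, 0, 0]

Z[0]=26
i=1: outside box; Z[1]=1 scan→box=[1,2)
i=2: outside box; Z[2]=0
i=3: outside box; Z[3]=0
i=4: outside box; Z[4]=0
i=5: outside box; Z[5]=0
i=6: outside box; Z[6]=2 scan→box=[6,8)
i=7: min(r-i=1, Z[1]=1)=1; Z[7]=1
i=8: outside box; Z[8]=0
i=9: outside box; Z[9]=0
i=10: outside box; Z[10]=2 scan→box=[10,12)
i=11: min(r-i=1, Z[1]=1)=1; Z[11]=1
i=12: outside box; Z[12]=0
i=13: outside box; Z[13]=0
i=14: outside box; Z[14]=0
i=15: outside box; Z[15]=0
i=16: outside box; Z[16]=0
i=17: outside box; Z[17]=0
i=18: outside box; Z[18]=0
i=19: outside box; Z[19]=0
i=20: outside box; Z[20]=0
i=21: outside box; Z[21]=2 scan→box=[21,23)
i=22: min(r-i=1, Z[1]=1)=1; Z[22]=4 scan→box=[22,26)
i=23: min(r-i=3, Z[1]=1)=1; Z[23]=1
i=24: min(r-i=2, Z[2]=0)=0; Z[24]=0
i=25: min(r-i=1, Z[3]=0)=0; Z[25]=0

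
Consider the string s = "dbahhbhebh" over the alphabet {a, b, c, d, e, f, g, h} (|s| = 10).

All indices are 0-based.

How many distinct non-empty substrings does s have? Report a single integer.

49

sorted suffixes:
  #0 SA[0]=2  'ahhbhebh'
  #1 SA[1]=1  'bahhbhebh'
  #2 SA[2]=8  'bh'
  #3 SA[3]=5  'bhebh'
  #4 SA[4]=0  'dbahhbhebh'
  #5 SA[5]=7  'ebh'
  #6 SA[6]=9  'h'
  #7 SA[7]=4  'hbhebh'
  #8 SA[8]=6  'hebh'
  #9 SA[9]=3  'hhbhebh'

SA = [2, 1, 8, 5, 0, 7, 9, 4, 6, 3]
[i] adj suffixes → lcp
  [1] 2/1 → 0 ('')
  [2] 1/8 → 1 ('b')
  [3] 8/5 → 2 ('bh')
  [4] 5/0 → 0 ('')
  [5] 0/7 → 0 ('')
  [6] 7/9 → 0 ('')
  [7] 9/4 → 1 ('h')
  [8] 4/6 → 1 ('h')
  [9] 6/3 → 1 ('h')

n(n+1)/2 = 10·11/2 = 55
Σ LCP = 0 + 0 + 1 + 2 + 0 + 0 + 0 + 1 + 1 + 1 = 6
distinct = 55 − 6 = 49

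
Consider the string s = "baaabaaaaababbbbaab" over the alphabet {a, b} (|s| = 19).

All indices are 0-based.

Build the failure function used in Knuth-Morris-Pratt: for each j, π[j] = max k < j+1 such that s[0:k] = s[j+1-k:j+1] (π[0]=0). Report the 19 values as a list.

[0, 0, 0, 0, 1, 2, 3, 4, 0, 0, 1, 2, 1, 1, 1, 1, 2, 3, 1]

π[0] = 0
j=1 s[j]='a': π[1]=0 (border '')
j=2 s[j]='a': π[2]=0 (border '')
j=3 s[j]='a': π[3]=0 (border '')
j=4 s[j]='b': π[4]=1 (border 'b')
j=5 s[j]='a': π[5]=2 (border 'ba')
j=6 s[j]='a': π[6]=3 (border 'baa')
j=7 s[j]='a': π[7]=4 (border 'baaa')
j=8 s[j]='a': k: 4→0; π[8]=0 (border '')
j=9 s[j]='a': π[9]=0 (border '')
j=10 s[j]='b': π[10]=1 (border 'b')
j=11 s[j]='a': π[11]=2 (border 'ba')
j=12 s[j]='b': k: 2→0; π[12]=1 (border 'b')
j=13 s[j]='b': k: 1→0; π[13]=1 (border 'b')
j=14 s[j]='b': k: 1→0; π[14]=1 (border 'b')
j=15 s[j]='b': k: 1→0; π[15]=1 (border 'b')
j=16 s[j]='a': π[16]=2 (border 'ba')
j=17 s[j]='a': π[17]=3 (border 'baa')
j=18 s[j]='b': k: 3→0; π[18]=1 (border 'b')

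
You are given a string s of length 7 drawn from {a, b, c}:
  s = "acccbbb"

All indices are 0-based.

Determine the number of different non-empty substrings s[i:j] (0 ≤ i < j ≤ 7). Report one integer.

22

rank | idx | suffix
   0 |   0 | acccbbb
   1 |   6 | b
   2 |   5 | bb
   3 |   4 | bbb
   4 |   3 | cbbb
   5 |   2 | ccbbb
   6 |   1 | cccbbb

SA = [0, 6, 5, 4, 3, 2, 1]
rank  pair      lcp
   1  s[0:],s[6:]  0  ''
   2  s[6:],s[5:]  1  'b'
   3  s[5:],s[4:]  2  'bb'
   4  s[4:],s[3:]  0  ''
   5  s[3:],s[2:]  1  'c'
   6  s[2:],s[1:]  2  'cc'

n(n+1)/2 = 7·8/2 = 28
Σ LCP = 0 + 0 + 1 + 2 + 0 + 1 + 2 = 6
distinct = 28 − 6 = 22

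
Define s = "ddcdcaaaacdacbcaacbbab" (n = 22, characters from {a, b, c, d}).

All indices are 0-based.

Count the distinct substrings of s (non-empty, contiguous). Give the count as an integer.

222

rank→(start, suffix):
  0 → (5, 'aaaacdacbcaacbbab')
  1 → (6, 'aaacdacbcaacbbab')
  2 → (15, 'aacbbab')
  3 → (7, 'aacdacbcaacbbab')
  4 → (20, 'ab')
  5 → (16, 'acbbab')
  6 → (11, 'acbcaacbbab')
  7 → (8, 'acdacbcaacbbab')
  8 → (21, 'b')
  9 → (19, 'bab')
  10 → (18, 'bbab')
  11 → (13, 'bcaacbbab')
  12 → (4, 'caaaacdacbcaacbbab')
  13 → (14, 'caacbbab')
  14 → (17, 'cbbab')
  15 → (12, 'cbcaacbbab')
  16 → (9, 'cdacbcaacbbab')
  17 → (2, 'cdcaaaacdacbcaacbbab')
  18 → (10, 'dacbcaacbbab')
  19 → (3, 'dcaaaacdacbcaacbbab')
  20 → (1, 'dcdcaaaacdacbcaacbbab')
  21 → (0, 'ddcdcaaaacdacbcaacbbab')

SA = [5, 6, 15, 7, 20, 16, 11, 8, 21, 19, 18, 13, 4, 14, 17, 12, 9, 2, 10, 3, 1, 0]
i: (SA[i-1],SA[i]) lcp shared
  1: (5,6) 3 'aaa'
  2: (6,15) 2 'aa'
  3: (15,7) 3 'aac'
  4: (7,20) 1 'a'
  5: (20,16) 1 'a'
  6: (16,11) 3 'acb'
  7: (11,8) 2 'ac'
  8: (8,21) 0 ''
  9: (21,19) 1 'b'
  10: (19,18) 1 'b'
  11: (18,13) 1 'b'
  12: (13,4) 0 ''
  13: (4,14) 3 'caa'
  14: (14,17) 1 'c'
  15: (17,12) 2 'cb'
  16: (12,9) 1 'c'
  17: (9,2) 2 'cd'
  18: (2,10) 0 ''
  19: (10,3) 1 'd'
  20: (3,1) 2 'dc'
  21: (1,0) 1 'd'

n(n+1)/2 = 22·23/2 = 253
Σ LCP = 0 + 3 + 2 + 3 + 1 + 1 + 3 + 2 + 0 + 1 + 1 + 1 + 0 + 3 + 1 + 2 + 1 + 2 + 0 + 1 + 2 + 1 = 31
distinct = 253 − 31 = 222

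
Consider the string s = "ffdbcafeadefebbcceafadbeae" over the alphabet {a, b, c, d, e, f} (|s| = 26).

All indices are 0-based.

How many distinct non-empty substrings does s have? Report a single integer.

rank | idx | suffix
   0 |  20 | adbeae
   1 |   8 | adefebbcceafadbeae
   2 |  24 | ae
   3 |  18 | afadbeae
   4 |   5 | afeadefebbcceafadbeae
   5 |  13 | bbcceafadbeae
   6 |   3 | bcafeadefebbcceafadbeae
   7 |  14 | bcceafadbeae
   8 |  22 | beae
   9 |   4 | cafeadefebbcceafadbeae
  10 |  15 | cceafadbeae
  11 |  16 | ceafadbeae
  12 |   2 | dbcafeadefebbcceafadbeae
  13 |  21 | dbeae
  14 |   9 | defebbcceafadbeae
  15 |  25 | e
  16 |   7 | eadefebbcceafadbeae
  17 |  23 | eae
  18 |  17 | eafadbeae
  19 |  12 | ebbcceafadbeae
  20 |  10 | efebbcceafadbeae
  21 |  19 | fadbeae
  22 |   1 | fdbcafeadefebbcceafadbeae
  23 |   6 | feadefebbcceafadbeae
  24 |  11 | febbcceafadbeae
  25 |   0 | ffdbcafeadefebbcceafadbeae

SA = [20, 8, 24, 18, 5, 13, 3, 14, 22, 4, 15, 16, 2, 21, 9, 25, 7, 23, 17, 12, 10, 19, 1, 6, 11, 0]
rank  pair      lcp
   1  s[20:],s[8:]  2  'ad'
   2  s[8:],s[24:]  1  'a'
   3  s[24:],s[18:]  1  'a'
   4  s[18:],s[5:]  2  'af'
   5  s[5:],s[13:]  0  ''
   6  s[13:],s[3:]  1  'b'
   7  s[3:],s[14:]  2  'bc'
   8  s[14:],s[22:]  1  'b'
   9  s[22:],s[4:]  0  ''
  10  s[4:],s[15:]  1  'c'
  11  s[15:],s[16:]  1  'c'
  12  s[16:],s[2:]  0  ''
  13  s[2:],s[21:]  2  'db'
  14  s[21:],s[9:]  1  'd'
  15  s[9:],s[25:]  0  ''
  16  s[25:],s[7:]  1  'e'
  17  s[7:],s[23:]  2  'ea'
  18  s[23:],s[17:]  2  'ea'
  19  s[17:],s[12:]  1  'e'
  20  s[12:],s[10:]  1  'e'
  21  s[10:],s[19:]  0  ''
  22  s[19:],s[1:]  1  'f'
  23  s[1:],s[6:]  1  'f'
  24  s[6:],s[11:]  2  'fe'
  25  s[11:],s[0:]  1  'f'

n(n+1)/2 = 26·27/2 = 351
Σ LCP = 0 + 2 + 1 + 1 + 2 + 0 + 1 + 2 + 1 + 0 + 1 + 1 + 0 + 2 + 1 + 0 + 1 + 2 + 2 + 1 + 1 + 0 + 1 + 1 + 2 + 1 = 27
distinct = 351 − 27 = 324

324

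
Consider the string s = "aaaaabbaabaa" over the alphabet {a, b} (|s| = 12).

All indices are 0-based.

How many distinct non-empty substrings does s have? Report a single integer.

rank | idx | suffix
   0 |  11 | a
   1 |  10 | aa
   2 |   0 | aaaaabbaabaa
   3 |   1 | aaaabbaabaa
   4 |   2 | aaabbaabaa
   5 |   7 | aabaa
   6 |   3 | aabbaabaa
   7 |   8 | abaa
   8 |   4 | abbaabaa
   9 |   9 | baa
  10 |   6 | baabaa
  11 |   5 | bbaabaa

SA = [11, 10, 0, 1, 2, 7, 3, 8, 4, 9, 6, 5]
[i] adj suffixes → lcp
  [1] 11/10 → 1 ('a')
  [2] 10/0 → 2 ('aa')
  [3] 0/1 → 4 ('aaaa')
  [4] 1/2 → 3 ('aaa')
  [5] 2/7 → 2 ('aa')
  [6] 7/3 → 3 ('aab')
  [7] 3/8 → 1 ('a')
  [8] 8/4 → 2 ('ab')
  [9] 4/9 → 0 ('')
  [10] 9/6 → 3 ('baa')
  [11] 6/5 → 1 ('b')

n(n+1)/2 = 12·13/2 = 78
Σ LCP = 0 + 1 + 2 + 4 + 3 + 2 + 3 + 1 + 2 + 0 + 3 + 1 = 22
distinct = 78 − 22 = 56

56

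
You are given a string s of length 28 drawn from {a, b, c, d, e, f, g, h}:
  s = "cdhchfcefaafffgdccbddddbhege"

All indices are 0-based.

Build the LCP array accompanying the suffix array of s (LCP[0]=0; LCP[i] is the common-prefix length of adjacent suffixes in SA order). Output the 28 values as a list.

sorted suffixes:
  #0 SA[0]=9  'aafffgdccbddddbhege'
  #1 SA[1]=10  'afffgdccbddddbhege'
  #2 SA[2]=18  'bddddbhege'
  #3 SA[3]=23  'bhege'
  #4 SA[4]=17  'cbddddbhege'
  #5 SA[5]=16  'ccbddddbhege'
  #6 SA[6]=0  'cdhchfcefaafffgdccbddddbhege'
  #7 SA[7]=6  'cefaafffgdccbddddbhege'
  #8 SA[8]=3  'chfcefaafffgdccbddddbhege'
  #9 SA[9]=22  'dbhege'
  #10 SA[10]=15  'dccbddddbhege'
  #11 SA[11]=21  'ddbhege'
  #12 SA[12]=20  'dddbhege'
  #13 SA[13]=19  'ddddbhege'
  #14 SA[14]=1  'dhchfcefaafffgdccbddddbhege'
  #15 SA[15]=27  'e'
  #16 SA[16]=7  'efaafffgdccbddddbhege'
  #17 SA[17]=25  'ege'
  #18 SA[18]=8  'faafffgdccbddddbhege'
  #19 SA[19]=5  'fcefaafffgdccbddddbhege'
  #20 SA[20]=11  'fffgdccbddddbhege'
  #21 SA[21]=12  'ffgdccbddddbhege'
  #22 SA[22]=13  'fgdccbddddbhege'
  #23 SA[23]=14  'gdccbddddbhege'
  #24 SA[24]=26  'ge'
  #25 SA[25]=2  'hchfcefaafffgdccbddddbhege'
  #26 SA[26]=24  'hege'
  #27 SA[27]=4  'hfcefaafffgdccbddddbhege'

SA = [9, 10, 18, 23, 17, 16, 0, 6, 3, 22, 15, 21, 20, 19, 1, 27, 7, 25, 8, 5, 11, 12, 13, 14, 26, 2, 24, 4]
rank  pair      lcp
   1  s[9:],s[10:]  1  'a'
   2  s[10:],s[18:]  0  ''
   3  s[18:],s[23:]  1  'b'
   4  s[23:],s[17:]  0  ''
   5  s[17:],s[16:]  1  'c'
   6  s[16:],s[0:]  1  'c'
   7  s[0:],s[6:]  1  'c'
   8  s[6:],s[3:]  1  'c'
   9  s[3:],s[22:]  0  ''
  10  s[22:],s[15:]  1  'd'
  11  s[15:],s[21:]  1  'd'
  12  s[21:],s[20:]  2  'dd'
  13  s[20:],s[19:]  3  'ddd'
  14  s[19:],s[1:]  1  'd'
  15  s[1:],s[27:]  0  ''
  16  s[27:],s[7:]  1  'e'
  17  s[7:],s[25:]  1  'e'
  18  s[25:],s[8:]  0  ''
  19  s[8:],s[5:]  1  'f'
  20  s[5:],s[11:]  1  'f'
  21  s[11:],s[12:]  2  'ff'
  22  s[12:],s[13:]  1  'f'
  23  s[13:],s[14:]  0  ''
  24  s[14:],s[26:]  1  'g'
  25  s[26:],s[2:]  0  ''
  26  s[2:],s[24:]  1  'h'
  27  s[24:],s[4:]  1  'h'

[0, 1, 0, 1, 0, 1, 1, 1, 1, 0, 1, 1, 2, 3, 1, 0, 1, 1, 0, 1, 1, 2, 1, 0, 1, 0, 1, 1]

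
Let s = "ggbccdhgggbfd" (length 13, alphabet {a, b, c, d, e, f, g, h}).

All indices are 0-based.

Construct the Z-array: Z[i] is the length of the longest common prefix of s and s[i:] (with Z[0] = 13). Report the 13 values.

[13, 1, 0, 0, 0, 0, 0, 2, 3, 1, 0, 0, 0]

Z[0]=13
i=1: fresh scan; Z[1]=1 grow→box=[1,2)
i=2: fresh scan; Z[2]=0
i=3: fresh scan; Z[3]=0
i=4: fresh scan; Z[4]=0
i=5: fresh scan; Z[5]=0
i=6: fresh scan; Z[6]=0
i=7: fresh scan; Z[7]=2 grow→box=[7,9)
i=8: min(r-i=1, Z[1]=1)=1; Z[8]=3 grow→box=[8,11)
i=9: min(r-i=2, Z[1]=1)=1; Z[9]=1
i=10: min(r-i=1, Z[2]=0)=0; Z[10]=0
i=11: fresh scan; Z[11]=0
i=12: fresh scan; Z[12]=0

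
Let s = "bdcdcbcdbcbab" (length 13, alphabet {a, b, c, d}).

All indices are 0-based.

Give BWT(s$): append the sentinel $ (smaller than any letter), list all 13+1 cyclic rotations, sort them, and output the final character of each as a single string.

bbacdc$bdbdccb

rank  rotation        last
    0  $bdcdcbcdbcbab  b
    1  ab$bdcdcbcdbcb  b
    2  b$bdcdcbcdbcba  a
    3  bab$bdcdcbcdbc  c
    4  bcbab$bdcdcbcd  d
    5  bcdbcbab$bdcdc  c
    6  bdcdcbcdbcbab$  $
    7  cbab$bdcdcbcdb  b
    8  cbcdbcbab$bdcd  d
    9  cdbcbab$bdcdcb  b
   10  cdcbcdbcbab$bd  d
   11  dbcbab$bdcdcbc  c
   12  dcbcdbcbab$bdc  c
   13  dcdcbcdbcbab$b  b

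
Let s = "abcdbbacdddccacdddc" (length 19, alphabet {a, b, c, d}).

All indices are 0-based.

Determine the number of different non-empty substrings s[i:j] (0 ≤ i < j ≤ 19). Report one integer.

158

rank | idx | suffix
   0 |   0 | abcdbbacdddccacdddc
   1 |  13 | acdddc
   2 |   6 | acdddccacdddc
   3 |   5 | bacdddccacdddc
   4 |   4 | bbacdddccacdddc
   5 |   1 | bcdbbacdddccacdddc
   6 |  18 | c
   7 |  12 | cacdddc
   8 |  11 | ccacdddc
   9 |   2 | cdbbacdddccacdddc
  10 |  14 | cdddc
  11 |   7 | cdddccacdddc
  12 |   3 | dbbacdddccacdddc
  13 |  17 | dc
  14 |  10 | dccacdddc
  15 |  16 | ddc
  16 |   9 | ddccacdddc
  17 |  15 | dddc
  18 |   8 | dddccacdddc

SA = [0, 13, 6, 5, 4, 1, 18, 12, 11, 2, 14, 7, 3, 17, 10, 16, 9, 15, 8]
[i] adj suffixes → lcp
  [1] 0/13 → 1 ('a')
  [2] 13/6 → 6 ('acdddc')
  [3] 6/5 → 0 ('')
  [4] 5/4 → 1 ('b')
  [5] 4/1 → 1 ('b')
  [6] 1/18 → 0 ('')
  [7] 18/12 → 1 ('c')
  [8] 12/11 → 1 ('c')
  [9] 11/2 → 1 ('c')
  [10] 2/14 → 2 ('cd')
  [11] 14/7 → 5 ('cdddc')
  [12] 7/3 → 0 ('')
  [13] 3/17 → 1 ('d')
  [14] 17/10 → 2 ('dc')
  [15] 10/16 → 1 ('d')
  [16] 16/9 → 3 ('ddc')
  [17] 9/15 → 2 ('dd')
  [18] 15/8 → 4 ('dddc')

n(n+1)/2 = 19·20/2 = 190
Σ LCP = 0 + 1 + 6 + 0 + 1 + 1 + 0 + 1 + 1 + 1 + 2 + 5 + 0 + 1 + 2 + 1 + 3 + 2 + 4 = 32
distinct = 190 − 32 = 158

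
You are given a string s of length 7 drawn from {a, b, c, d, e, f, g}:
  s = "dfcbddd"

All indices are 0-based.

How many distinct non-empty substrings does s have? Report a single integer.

sorted suffixes:
  #0 SA[0]=3  'bddd'
  #1 SA[1]=2  'cbddd'
  #2 SA[2]=6  'd'
  #3 SA[3]=5  'dd'
  #4 SA[4]=4  'ddd'
  #5 SA[5]=0  'dfcbddd'
  #6 SA[6]=1  'fcbddd'

SA = [3, 2, 6, 5, 4, 0, 1]
[i] adj suffixes → lcp
  [1] 3/2 → 0 ('')
  [2] 2/6 → 0 ('')
  [3] 6/5 → 1 ('d')
  [4] 5/4 → 2 ('dd')
  [5] 4/0 → 1 ('d')
  [6] 0/1 → 0 ('')

n(n+1)/2 = 7·8/2 = 28
Σ LCP = 0 + 0 + 0 + 1 + 2 + 1 + 0 = 4
distinct = 28 − 4 = 24

24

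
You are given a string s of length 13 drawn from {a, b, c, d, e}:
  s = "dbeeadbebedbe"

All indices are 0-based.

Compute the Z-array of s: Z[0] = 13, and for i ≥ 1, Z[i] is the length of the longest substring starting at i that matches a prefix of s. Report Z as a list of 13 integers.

[13, 0, 0, 0, 0, 3, 0, 0, 0, 0, 3, 0, 0]

Z[0]=13
i=1: i≥r, start 0; Z[1]=0
i=2: i≥r, start 0; Z[2]=0
i=3: i≥r, start 0; Z[3]=0
i=4: i≥r, start 0; Z[4]=0
i=5: i≥r, start 0; Z[5]=3 grow→box=[5,8)
i=6: min(r-i=2, Z[1]=0)=0; Z[6]=0
i=7: min(r-i=1, Z[2]=0)=0; Z[7]=0
i=8: i≥r, start 0; Z[8]=0
i=9: i≥r, start 0; Z[9]=0
i=10: i≥r, start 0; Z[10]=3 grow→box=[10,13)
i=11: min(r-i=2, Z[1]=0)=0; Z[11]=0
i=12: min(r-i=1, Z[2]=0)=0; Z[12]=0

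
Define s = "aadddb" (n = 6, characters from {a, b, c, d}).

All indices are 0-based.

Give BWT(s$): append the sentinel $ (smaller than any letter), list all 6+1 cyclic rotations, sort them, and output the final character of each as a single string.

rank  rotation last
    0  $aadddb  b
    1  aadddb$  $
    2  adddb$a  a
    3  b$aaddd  d
    4  db$aadd  d
    5  ddb$aad  d
    6  dddb$aa  a

b$addda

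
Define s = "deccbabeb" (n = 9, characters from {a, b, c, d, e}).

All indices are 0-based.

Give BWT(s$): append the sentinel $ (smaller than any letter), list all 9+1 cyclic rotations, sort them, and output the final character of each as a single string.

rank  rotation    last
    0  $deccbabeb  b
    1  abeb$deccb  b
    2  b$deccbabe  e
    3  babeb$decc  c
    4  beb$deccba  a
    5  cbabeb$dec  c
    6  ccbabeb$de  e
    7  deccbabeb$  $
    8  eb$deccbab  b
    9  eccbabeb$d  d

bbecace$bd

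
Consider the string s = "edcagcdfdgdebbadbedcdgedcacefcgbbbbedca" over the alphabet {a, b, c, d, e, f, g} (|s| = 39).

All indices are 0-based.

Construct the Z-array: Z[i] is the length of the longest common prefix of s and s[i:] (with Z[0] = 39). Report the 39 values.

[39, 0, 0, 0, 0, 0, 0, 0, 0, 0, 0, 1, 0, 0, 0, 0, 0, 3, 0, 0, 0, 0, 4, 0, 0, 0, 0, 1, 0, 0, 0, 0, 0, 0, 0, 4, 0, 0, 0]

Z[0]=39
i=1: outside box; Z[1]=0
i=2: outside box; Z[2]=0
i=3: outside box; Z[3]=0
i=4: outside box; Z[4]=0
i=5: outside box; Z[5]=0
i=6: outside box; Z[6]=0
i=7: outside box; Z[7]=0
i=8: outside box; Z[8]=0
i=9: outside box; Z[9]=0
i=10: outside box; Z[10]=0
i=11: outside box; Z[11]=1 extend→box=[11,12)
i=12: outside box; Z[12]=0
i=13: outside box; Z[13]=0
i=14: outside box; Z[14]=0
i=15: outside box; Z[15]=0
i=16: outside box; Z[16]=0
i=17: outside box; Z[17]=3 extend→box=[17,20)
i=18: min(r-i=2, Z[1]=0)=0; Z[18]=0
i=19: min(r-i=1, Z[2]=0)=0; Z[19]=0
i=20: outside box; Z[20]=0
i=21: outside box; Z[21]=0
i=22: outside box; Z[22]=4 extend→box=[22,26)
i=23: min(r-i=3, Z[1]=0)=0; Z[23]=0
i=24: min(r-i=2, Z[2]=0)=0; Z[24]=0
i=25: min(r-i=1, Z[3]=0)=0; Z[25]=0
i=26: outside box; Z[26]=0
i=27: outside box; Z[27]=1 extend→box=[27,28)
i=28: outside box; Z[28]=0
i=29: outside box; Z[29]=0
i=30: outside box; Z[30]=0
i=31: outside box; Z[31]=0
i=32: outside box; Z[32]=0
i=33: outside box; Z[33]=0
i=34: outside box; Z[34]=0
i=35: outside box; Z[35]=4 extend→box=[35,39)
i=36: min(r-i=3, Z[1]=0)=0; Z[36]=0
i=37: min(r-i=2, Z[2]=0)=0; Z[37]=0
i=38: min(r-i=1, Z[3]=0)=0; Z[38]=0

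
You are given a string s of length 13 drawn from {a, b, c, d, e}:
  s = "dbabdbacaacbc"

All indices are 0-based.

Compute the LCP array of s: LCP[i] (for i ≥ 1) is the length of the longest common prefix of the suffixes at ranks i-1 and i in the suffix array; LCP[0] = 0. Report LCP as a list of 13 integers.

rank→(start, suffix):
  0 → (8, 'aacbc')
  1 → (2, 'abdbacaacbc')
  2 → (6, 'acaacbc')
  3 → (9, 'acbc')
  4 → (1, 'babdbacaacbc')
  5 → (5, 'bacaacbc')
  6 → (11, 'bc')
  7 → (3, 'bdbacaacbc')
  8 → (12, 'c')
  9 → (7, 'caacbc')
  10 → (10, 'cbc')
  11 → (0, 'dbabdbacaacbc')
  12 → (4, 'dbacaacbc')

SA = [8, 2, 6, 9, 1, 5, 11, 3, 12, 7, 10, 0, 4]
[i] adj suffixes → lcp
  [1] 8/2 → 1 ('a')
  [2] 2/6 → 1 ('a')
  [3] 6/9 → 2 ('ac')
  [4] 9/1 → 0 ('')
  [5] 1/5 → 2 ('ba')
  [6] 5/11 → 1 ('b')
  [7] 11/3 → 1 ('b')
  [8] 3/12 → 0 ('')
  [9] 12/7 → 1 ('c')
  [10] 7/10 → 1 ('c')
  [11] 10/0 → 0 ('')
  [12] 0/4 → 3 ('dba')

[0, 1, 1, 2, 0, 2, 1, 1, 0, 1, 1, 0, 3]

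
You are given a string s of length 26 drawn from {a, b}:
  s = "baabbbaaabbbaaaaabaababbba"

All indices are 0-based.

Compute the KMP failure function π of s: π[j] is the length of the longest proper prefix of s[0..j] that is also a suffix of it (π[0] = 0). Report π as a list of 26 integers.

[0, 0, 0, 1, 1, 1, 2, 3, 0, 1, 1, 1, 2, 3, 0, 0, 0, 1, 2, 3, 4, 2, 1, 1, 1, 2]

π[0] = 0
j=1 s[j]='a': π[1]=0 (border '')
j=2 s[j]='a': π[2]=0 (border '')
j=3 s[j]='b': π[3]=1 (border 'b')
j=4 s[j]='b': k: 1→0; π[4]=1 (border 'b')
j=5 s[j]='b': k: 1→0; π[5]=1 (border 'b')
j=6 s[j]='a': π[6]=2 (border 'ba')
j=7 s[j]='a': π[7]=3 (border 'baa')
j=8 s[j]='a': k: 3→0; π[8]=0 (border '')
j=9 s[j]='b': π[9]=1 (border 'b')
j=10 s[j]='b': k: 1→0; π[10]=1 (border 'b')
j=11 s[j]='b': k: 1→0; π[11]=1 (border 'b')
j=12 s[j]='a': π[12]=2 (border 'ba')
j=13 s[j]='a': π[13]=3 (border 'baa')
j=14 s[j]='a': k: 3→0; π[14]=0 (border '')
j=15 s[j]='a': π[15]=0 (border '')
j=16 s[j]='a': π[16]=0 (border '')
j=17 s[j]='b': π[17]=1 (border 'b')
j=18 s[j]='a': π[18]=2 (border 'ba')
j=19 s[j]='a': π[19]=3 (border 'baa')
j=20 s[j]='b': π[20]=4 (border 'baab')
j=21 s[j]='a': k: 4→1; π[21]=2 (border 'ba')
j=22 s[j]='b': k: 2→0; π[22]=1 (border 'b')
j=23 s[j]='b': k: 1→0; π[23]=1 (border 'b')
j=24 s[j]='b': k: 1→0; π[24]=1 (border 'b')
j=25 s[j]='a': π[25]=2 (border 'ba')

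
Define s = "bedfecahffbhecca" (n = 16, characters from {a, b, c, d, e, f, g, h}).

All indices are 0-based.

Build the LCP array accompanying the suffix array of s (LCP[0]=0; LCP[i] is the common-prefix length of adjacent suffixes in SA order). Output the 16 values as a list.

sorted suffixes:
  #0 SA[0]=15  'a'
  #1 SA[1]=6  'ahffbhecca'
  #2 SA[2]=0  'bedfecahffbhecca'
  #3 SA[3]=10  'bhecca'
  #4 SA[4]=14  'ca'
  #5 SA[5]=5  'cahffbhecca'
  #6 SA[6]=13  'cca'
  #7 SA[7]=2  'dfecahffbhecca'
  #8 SA[8]=4  'ecahffbhecca'
  #9 SA[9]=12  'ecca'
  #10 SA[10]=1  'edfecahffbhecca'
  #11 SA[11]=9  'fbhecca'
  #12 SA[12]=3  'fecahffbhecca'
  #13 SA[13]=8  'ffbhecca'
  #14 SA[14]=11  'hecca'
  #15 SA[15]=7  'hffbhecca'

SA = [15, 6, 0, 10, 14, 5, 13, 2, 4, 12, 1, 9, 3, 8, 11, 7]
[i] adj suffixes → lcp
  [1] 15/6 → 1 ('a')
  [2] 6/0 → 0 ('')
  [3] 0/10 → 1 ('b')
  [4] 10/14 → 0 ('')
  [5] 14/5 → 2 ('ca')
  [6] 5/13 → 1 ('c')
  [7] 13/2 → 0 ('')
  [8] 2/4 → 0 ('')
  [9] 4/12 → 2 ('ec')
  [10] 12/1 → 1 ('e')
  [11] 1/9 → 0 ('')
  [12] 9/3 → 1 ('f')
  [13] 3/8 → 1 ('f')
  [14] 8/11 → 0 ('')
  [15] 11/7 → 1 ('h')

[0, 1, 0, 1, 0, 2, 1, 0, 0, 2, 1, 0, 1, 1, 0, 1]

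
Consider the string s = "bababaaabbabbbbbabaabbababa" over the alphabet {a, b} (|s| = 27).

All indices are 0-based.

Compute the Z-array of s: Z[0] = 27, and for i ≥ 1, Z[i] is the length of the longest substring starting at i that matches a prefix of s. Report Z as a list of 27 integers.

[27, 0, 4, 0, 2, 0, 0, 0, 1, 3, 0, 1, 1, 1, 1, 4, 0, 2, 0, 0, 1, 6, 0, 4, 0, 2, 0]

Z[0]=27
i=1: i≥r, start 0; Z[1]=0
i=2: i≥r, start 0; Z[2]=4 grow→box=[2,6)
i=3: min(r-i=3, Z[1]=0)=0; Z[3]=0
i=4: min(r-i=2, Z[2]=4)=2; Z[4]=2
i=5: min(r-i=1, Z[3]=0)=0; Z[5]=0
i=6: i≥r, start 0; Z[6]=0
i=7: i≥r, start 0; Z[7]=0
i=8: i≥r, start 0; Z[8]=1 grow→box=[8,9)
i=9: i≥r, start 0; Z[9]=3 grow→box=[9,12)
i=10: min(r-i=2, Z[1]=0)=0; Z[10]=0
i=11: min(r-i=1, Z[2]=4)=1; Z[11]=1
i=12: i≥r, start 0; Z[12]=1 grow→box=[12,13)
i=13: i≥r, start 0; Z[13]=1 grow→box=[13,14)
i=14: i≥r, start 0; Z[14]=1 grow→box=[14,15)
i=15: i≥r, start 0; Z[15]=4 grow→box=[15,19)
i=16: min(r-i=3, Z[1]=0)=0; Z[16]=0
i=17: min(r-i=2, Z[2]=4)=2; Z[17]=2
i=18: min(r-i=1, Z[3]=0)=0; Z[18]=0
i=19: i≥r, start 0; Z[19]=0
i=20: i≥r, start 0; Z[20]=1 grow→box=[20,21)
i=21: i≥r, start 0; Z[21]=6 grow→box=[21,27)
i=22: min(r-i=5, Z[1]=0)=0; Z[22]=0
i=23: min(r-i=4, Z[2]=4)=4; Z[23]=4
i=24: min(r-i=3, Z[3]=0)=0; Z[24]=0
i=25: min(r-i=2, Z[4]=2)=2; Z[25]=2
i=26: min(r-i=1, Z[5]=0)=0; Z[26]=0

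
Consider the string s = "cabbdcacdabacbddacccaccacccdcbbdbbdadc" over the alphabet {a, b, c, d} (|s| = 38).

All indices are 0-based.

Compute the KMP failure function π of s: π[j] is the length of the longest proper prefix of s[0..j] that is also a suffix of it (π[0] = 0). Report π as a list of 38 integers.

π[0] = 0
j=1 s[j]='a': π[1]=0 (border '')
j=2 s[j]='b': π[2]=0 (border '')
j=3 s[j]='b': π[3]=0 (border '')
j=4 s[j]='d': π[4]=0 (border '')
j=5 s[j]='c': π[5]=1 (border 'c')
j=6 s[j]='a': π[6]=2 (border 'ca')
j=7 s[j]='c': k: 2→0; π[7]=1 (border 'c')
j=8 s[j]='d': k: 1→0; π[8]=0 (border '')
j=9 s[j]='a': π[9]=0 (border '')
j=10 s[j]='b': π[10]=0 (border '')
j=11 s[j]='a': π[11]=0 (border '')
j=12 s[j]='c': π[12]=1 (border 'c')
j=13 s[j]='b': k: 1→0; π[13]=0 (border '')
j=14 s[j]='d': π[14]=0 (border '')
j=15 s[j]='d': π[15]=0 (border '')
j=16 s[j]='a': π[16]=0 (border '')
j=17 s[j]='c': π[17]=1 (border 'c')
j=18 s[j]='c': k: 1→0; π[18]=1 (border 'c')
j=19 s[j]='c': k: 1→0; π[19]=1 (border 'c')
j=20 s[j]='a': π[20]=2 (border 'ca')
j=21 s[j]='c': k: 2→0; π[21]=1 (border 'c')
j=22 s[j]='c': k: 1→0; π[22]=1 (border 'c')
j=23 s[j]='a': π[23]=2 (border 'ca')
j=24 s[j]='c': k: 2→0; π[24]=1 (border 'c')
j=25 s[j]='c': k: 1→0; π[25]=1 (border 'c')
j=26 s[j]='c': k: 1→0; π[26]=1 (border 'c')
j=27 s[j]='d': k: 1→0; π[27]=0 (border '')
j=28 s[j]='c': π[28]=1 (border 'c')
j=29 s[j]='b': k: 1→0; π[29]=0 (border '')
j=30 s[j]='b': π[30]=0 (border '')
j=31 s[j]='d': π[31]=0 (border '')
j=32 s[j]='b': π[32]=0 (border '')
j=33 s[j]='b': π[33]=0 (border '')
j=34 s[j]='d': π[34]=0 (border '')
j=35 s[j]='a': π[35]=0 (border '')
j=36 s[j]='d': π[36]=0 (border '')
j=37 s[j]='c': π[37]=1 (border 'c')

[0, 0, 0, 0, 0, 1, 2, 1, 0, 0, 0, 0, 1, 0, 0, 0, 0, 1, 1, 1, 2, 1, 1, 2, 1, 1, 1, 0, 1, 0, 0, 0, 0, 0, 0, 0, 0, 1]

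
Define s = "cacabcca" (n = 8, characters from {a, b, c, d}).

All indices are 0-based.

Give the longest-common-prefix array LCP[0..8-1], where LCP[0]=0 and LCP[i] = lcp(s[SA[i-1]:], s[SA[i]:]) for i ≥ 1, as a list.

[0, 1, 1, 0, 0, 2, 2, 1]

rank | idx | suffix
   0 |   7 | a
   1 |   3 | abcca
   2 |   1 | acabcca
   3 |   4 | bcca
   4 |   6 | ca
   5 |   2 | cabcca
   6 |   0 | cacabcca
   7 |   5 | cca

SA = [7, 3, 1, 4, 6, 2, 0, 5]
[i] adj suffixes → lcp
  [1] 7/3 → 1 ('a')
  [2] 3/1 → 1 ('a')
  [3] 1/4 → 0 ('')
  [4] 4/6 → 0 ('')
  [5] 6/2 → 2 ('ca')
  [6] 2/0 → 2 ('ca')
  [7] 0/5 → 1 ('c')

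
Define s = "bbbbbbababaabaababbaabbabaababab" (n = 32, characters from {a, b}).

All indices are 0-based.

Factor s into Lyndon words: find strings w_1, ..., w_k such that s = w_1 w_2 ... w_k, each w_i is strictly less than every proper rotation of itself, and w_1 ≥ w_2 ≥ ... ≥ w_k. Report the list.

["b", "b", "b", "b", "b", "b", "ab", "ab", "aabaababbaabbabaababab"]

emit factor 1: 'b' (i=0, period=1)
emit factor 2: 'b' (i=1, period=1)
emit factor 3: 'b' (i=2, period=1)
emit factor 4: 'b' (i=3, period=1)
emit factor 5: 'b' (i=4, period=1)
emit factor 6: 'b' (i=5, period=1)
emit factor 7: 'ab' (i=6, period=2)
emit factor 8: 'ab' (i=8, period=2)
emit factor 9: 'aabaababbaabbabaababab' (i=10, period=22)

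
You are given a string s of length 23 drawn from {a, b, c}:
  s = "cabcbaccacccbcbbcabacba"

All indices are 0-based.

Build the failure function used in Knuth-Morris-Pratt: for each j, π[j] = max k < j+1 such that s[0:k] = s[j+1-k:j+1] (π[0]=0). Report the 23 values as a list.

[0, 0, 0, 1, 0, 0, 1, 1, 2, 1, 1, 1, 0, 1, 0, 0, 1, 2, 3, 0, 1, 0, 0]

π[0] = 0
j=1 s[j]='a': π[1]=0 (border '')
j=2 s[j]='b': π[2]=0 (border '')
j=3 s[j]='c': π[3]=1 (border 'c')
j=4 s[j]='b': k: 1→0; π[4]=0 (border '')
j=5 s[j]='a': π[5]=0 (border '')
j=6 s[j]='c': π[6]=1 (border 'c')
j=7 s[j]='c': k: 1→0; π[7]=1 (border 'c')
j=8 s[j]='a': π[8]=2 (border 'ca')
j=9 s[j]='c': k: 2→0; π[9]=1 (border 'c')
j=10 s[j]='c': k: 1→0; π[10]=1 (border 'c')
j=11 s[j]='c': k: 1→0; π[11]=1 (border 'c')
j=12 s[j]='b': k: 1→0; π[12]=0 (border '')
j=13 s[j]='c': π[13]=1 (border 'c')
j=14 s[j]='b': k: 1→0; π[14]=0 (border '')
j=15 s[j]='b': π[15]=0 (border '')
j=16 s[j]='c': π[16]=1 (border 'c')
j=17 s[j]='a': π[17]=2 (border 'ca')
j=18 s[j]='b': π[18]=3 (border 'cab')
j=19 s[j]='a': k: 3→0; π[19]=0 (border '')
j=20 s[j]='c': π[20]=1 (border 'c')
j=21 s[j]='b': k: 1→0; π[21]=0 (border '')
j=22 s[j]='a': π[22]=0 (border '')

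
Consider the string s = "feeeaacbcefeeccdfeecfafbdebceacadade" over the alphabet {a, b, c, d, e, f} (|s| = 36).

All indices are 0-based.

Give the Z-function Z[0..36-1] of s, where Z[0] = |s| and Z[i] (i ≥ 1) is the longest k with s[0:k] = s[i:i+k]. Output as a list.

Z[0]=36
i=1: fresh scan; Z[1]=0
i=2: fresh scan; Z[2]=0
i=3: fresh scan; Z[3]=0
i=4: fresh scan; Z[4]=0
i=5: fresh scan; Z[5]=0
i=6: fresh scan; Z[6]=0
i=7: fresh scan; Z[7]=0
i=8: fresh scan; Z[8]=0
i=9: fresh scan; Z[9]=0
i=10: fresh scan; Z[10]=3 grow→box=[10,13)
i=11: min(r-i=2, Z[1]=0)=0; Z[11]=0
i=12: min(r-i=1, Z[2]=0)=0; Z[12]=0
i=13: fresh scan; Z[13]=0
i=14: fresh scan; Z[14]=0
i=15: fresh scan; Z[15]=0
i=16: fresh scan; Z[16]=3 grow→box=[16,19)
i=17: min(r-i=2, Z[1]=0)=0; Z[17]=0
i=18: min(r-i=1, Z[2]=0)=0; Z[18]=0
i=19: fresh scan; Z[19]=0
i=20: fresh scan; Z[20]=1 grow→box=[20,21)
i=21: fresh scan; Z[21]=0
i=22: fresh scan; Z[22]=1 grow→box=[22,23)
i=23: fresh scan; Z[23]=0
i=24: fresh scan; Z[24]=0
i=25: fresh scan; Z[25]=0
i=26: fresh scan; Z[26]=0
i=27: fresh scan; Z[27]=0
i=28: fresh scan; Z[28]=0
i=29: fresh scan; Z[29]=0
i=30: fresh scan; Z[30]=0
i=31: fresh scan; Z[31]=0
i=32: fresh scan; Z[32]=0
i=33: fresh scan; Z[33]=0
i=34: fresh scan; Z[34]=0
i=35: fresh scan; Z[35]=0

[36, 0, 0, 0, 0, 0, 0, 0, 0, 0, 3, 0, 0, 0, 0, 0, 3, 0, 0, 0, 1, 0, 1, 0, 0, 0, 0, 0, 0, 0, 0, 0, 0, 0, 0, 0]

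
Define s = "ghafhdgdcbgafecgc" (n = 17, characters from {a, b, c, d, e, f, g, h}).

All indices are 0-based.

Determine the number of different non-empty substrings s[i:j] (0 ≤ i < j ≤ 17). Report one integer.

143

rank→(start, suffix):
  0 → (11, 'afecgc')
  1 → (2, 'afhdgdcbgafecgc')
  2 → (9, 'bgafecgc')
  3 → (16, 'c')
  4 → (8, 'cbgafecgc')
  5 → (14, 'cgc')
  6 → (7, 'dcbgafecgc')
  7 → (5, 'dgdcbgafecgc')
  8 → (13, 'ecgc')
  9 → (12, 'fecgc')
  10 → (3, 'fhdgdcbgafecgc')
  11 → (10, 'gafecgc')
  12 → (15, 'gc')
  13 → (6, 'gdcbgafecgc')
  14 → (0, 'ghafhdgdcbgafecgc')
  15 → (1, 'hafhdgdcbgafecgc')
  16 → (4, 'hdgdcbgafecgc')

SA = [11, 2, 9, 16, 8, 14, 7, 5, 13, 12, 3, 10, 15, 6, 0, 1, 4]
i: (SA[i-1],SA[i]) lcp shared
  1: (11,2) 2 'af'
  2: (2,9) 0 ''
  3: (9,16) 0 ''
  4: (16,8) 1 'c'
  5: (8,14) 1 'c'
  6: (14,7) 0 ''
  7: (7,5) 1 'd'
  8: (5,13) 0 ''
  9: (13,12) 0 ''
  10: (12,3) 1 'f'
  11: (3,10) 0 ''
  12: (10,15) 1 'g'
  13: (15,6) 1 'g'
  14: (6,0) 1 'g'
  15: (0,1) 0 ''
  16: (1,4) 1 'h'

n(n+1)/2 = 17·18/2 = 153
Σ LCP = 0 + 2 + 0 + 0 + 1 + 1 + 0 + 1 + 0 + 0 + 1 + 0 + 1 + 1 + 1 + 0 + 1 = 10
distinct = 153 − 10 = 143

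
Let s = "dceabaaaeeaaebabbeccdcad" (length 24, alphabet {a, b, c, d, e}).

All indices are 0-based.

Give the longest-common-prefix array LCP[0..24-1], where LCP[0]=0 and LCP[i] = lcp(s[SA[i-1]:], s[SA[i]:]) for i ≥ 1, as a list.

sorted suffixes:
  #0 SA[0]=5  'aaaeeaaebabbeccdcad'
  #1 SA[1]=10  'aaebabbeccdcad'
  #2 SA[2]=6  'aaeeaaebabbeccdcad'
  #3 SA[3]=3  'abaaaeeaaebabbeccdcad'
  #4 SA[4]=14  'abbeccdcad'
  #5 SA[5]=22  'ad'
  #6 SA[6]=11  'aebabbeccdcad'
  #7 SA[7]=7  'aeeaaebabbeccdcad'
  #8 SA[8]=4  'baaaeeaaebabbeccdcad'
  #9 SA[9]=13  'babbeccdcad'
  #10 SA[10]=15  'bbeccdcad'
  #11 SA[11]=16  'beccdcad'
  #12 SA[12]=21  'cad'
  #13 SA[13]=18  'ccdcad'
  #14 SA[14]=19  'cdcad'
  #15 SA[15]=1  'ceabaaaeeaaebabbeccdcad'
  #16 SA[16]=23  'd'
  #17 SA[17]=20  'dcad'
  #18 SA[18]=0  'dceabaaaeeaaebabbeccdcad'
  #19 SA[19]=9  'eaaebabbeccdcad'
  #20 SA[20]=2  'eabaaaeeaaebabbeccdcad'
  #21 SA[21]=12  'ebabbeccdcad'
  #22 SA[22]=17  'eccdcad'
  #23 SA[23]=8  'eeaaebabbeccdcad'

SA = [5, 10, 6, 3, 14, 22, 11, 7, 4, 13, 15, 16, 21, 18, 19, 1, 23, 20, 0, 9, 2, 12, 17, 8]
[i] adj suffixes → lcp
  [1] 5/10 → 2 ('aa')
  [2] 10/6 → 3 ('aae')
  [3] 6/3 → 1 ('a')
  [4] 3/14 → 2 ('ab')
  [5] 14/22 → 1 ('a')
  [6] 22/11 → 1 ('a')
  [7] 11/7 → 2 ('ae')
  [8] 7/4 → 0 ('')
  [9] 4/13 → 2 ('ba')
  [10] 13/15 → 1 ('b')
  [11] 15/16 → 1 ('b')
  [12] 16/21 → 0 ('')
  [13] 21/18 → 1 ('c')
  [14] 18/19 → 1 ('c')
  [15] 19/1 → 1 ('c')
  [16] 1/23 → 0 ('')
  [17] 23/20 → 1 ('d')
  [18] 20/0 → 2 ('dc')
  [19] 0/9 → 0 ('')
  [20] 9/2 → 2 ('ea')
  [21] 2/12 → 1 ('e')
  [22] 12/17 → 1 ('e')
  [23] 17/8 → 1 ('e')

[0, 2, 3, 1, 2, 1, 1, 2, 0, 2, 1, 1, 0, 1, 1, 1, 0, 1, 2, 0, 2, 1, 1, 1]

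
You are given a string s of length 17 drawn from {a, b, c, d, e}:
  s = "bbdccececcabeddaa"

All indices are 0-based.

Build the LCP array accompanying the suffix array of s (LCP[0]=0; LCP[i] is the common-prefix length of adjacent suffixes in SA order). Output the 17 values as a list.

rank→(start, suffix):
  0 → (16, 'a')
  1 → (15, 'aa')
  2 → (10, 'abeddaa')
  3 → (0, 'bbdccececcabeddaa')
  4 → (1, 'bdccececcabeddaa')
  5 → (11, 'beddaa')
  6 → (9, 'cabeddaa')
  7 → (8, 'ccabeddaa')
  8 → (3, 'ccececcabeddaa')
  9 → (6, 'ceccabeddaa')
  10 → (4, 'cececcabeddaa')
  11 → (14, 'daa')
  12 → (2, 'dccececcabeddaa')
  13 → (13, 'ddaa')
  14 → (7, 'eccabeddaa')
  15 → (5, 'ececcabeddaa')
  16 → (12, 'eddaa')

SA = [16, 15, 10, 0, 1, 11, 9, 8, 3, 6, 4, 14, 2, 13, 7, 5, 12]
i: (SA[i-1],SA[i]) lcp shared
  1: (16,15) 1 'a'
  2: (15,10) 1 'a'
  3: (10,0) 0 ''
  4: (0,1) 1 'b'
  5: (1,11) 1 'b'
  6: (11,9) 0 ''
  7: (9,8) 1 'c'
  8: (8,3) 2 'cc'
  9: (3,6) 1 'c'
  10: (6,4) 3 'cec'
  11: (4,14) 0 ''
  12: (14,2) 1 'd'
  13: (2,13) 1 'd'
  14: (13,7) 0 ''
  15: (7,5) 2 'ec'
  16: (5,12) 1 'e'

[0, 1, 1, 0, 1, 1, 0, 1, 2, 1, 3, 0, 1, 1, 0, 2, 1]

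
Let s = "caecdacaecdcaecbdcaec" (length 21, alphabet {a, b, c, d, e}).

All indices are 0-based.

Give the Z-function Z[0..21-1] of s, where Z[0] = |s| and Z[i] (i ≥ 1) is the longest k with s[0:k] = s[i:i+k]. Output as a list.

[21, 0, 0, 1, 0, 0, 5, 0, 0, 1, 0, 4, 0, 0, 1, 0, 0, 4, 0, 0, 1]

Z[0]=21
i=1: i≥r, start 0; Z[1]=0
i=2: i≥r, start 0; Z[2]=0
i=3: i≥r, start 0; Z[3]=1 scan→box=[3,4)
i=4: i≥r, start 0; Z[4]=0
i=5: i≥r, start 0; Z[5]=0
i=6: i≥r, start 0; Z[6]=5 scan→box=[6,11)
i=7: min(r-i=4, Z[1]=0)=0; Z[7]=0
i=8: min(r-i=3, Z[2]=0)=0; Z[8]=0
i=9: min(r-i=2, Z[3]=1)=1; Z[9]=1
i=10: min(r-i=1, Z[4]=0)=0; Z[10]=0
i=11: i≥r, start 0; Z[11]=4 scan→box=[11,15)
i=12: min(r-i=3, Z[1]=0)=0; Z[12]=0
i=13: min(r-i=2, Z[2]=0)=0; Z[13]=0
i=14: min(r-i=1, Z[3]=1)=1; Z[14]=1
i=15: i≥r, start 0; Z[15]=0
i=16: i≥r, start 0; Z[16]=0
i=17: i≥r, start 0; Z[17]=4 scan→box=[17,21)
i=18: min(r-i=3, Z[1]=0)=0; Z[18]=0
i=19: min(r-i=2, Z[2]=0)=0; Z[19]=0
i=20: min(r-i=1, Z[3]=1)=1; Z[20]=1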